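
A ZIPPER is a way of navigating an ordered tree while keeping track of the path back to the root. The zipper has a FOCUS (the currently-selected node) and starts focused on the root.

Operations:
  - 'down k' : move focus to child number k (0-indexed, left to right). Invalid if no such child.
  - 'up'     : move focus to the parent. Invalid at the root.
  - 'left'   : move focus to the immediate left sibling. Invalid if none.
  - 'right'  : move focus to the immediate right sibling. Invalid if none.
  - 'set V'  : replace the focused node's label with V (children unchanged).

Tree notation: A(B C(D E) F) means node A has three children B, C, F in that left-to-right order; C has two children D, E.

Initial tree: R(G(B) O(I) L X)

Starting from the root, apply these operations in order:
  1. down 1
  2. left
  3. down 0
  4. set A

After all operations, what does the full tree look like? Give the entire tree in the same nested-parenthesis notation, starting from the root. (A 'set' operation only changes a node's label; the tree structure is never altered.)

Answer: R(G(A) O(I) L X)

Derivation:
Step 1 (down 1): focus=O path=1 depth=1 children=['I'] left=['G'] right=['L', 'X'] parent=R
Step 2 (left): focus=G path=0 depth=1 children=['B'] left=[] right=['O', 'L', 'X'] parent=R
Step 3 (down 0): focus=B path=0/0 depth=2 children=[] left=[] right=[] parent=G
Step 4 (set A): focus=A path=0/0 depth=2 children=[] left=[] right=[] parent=G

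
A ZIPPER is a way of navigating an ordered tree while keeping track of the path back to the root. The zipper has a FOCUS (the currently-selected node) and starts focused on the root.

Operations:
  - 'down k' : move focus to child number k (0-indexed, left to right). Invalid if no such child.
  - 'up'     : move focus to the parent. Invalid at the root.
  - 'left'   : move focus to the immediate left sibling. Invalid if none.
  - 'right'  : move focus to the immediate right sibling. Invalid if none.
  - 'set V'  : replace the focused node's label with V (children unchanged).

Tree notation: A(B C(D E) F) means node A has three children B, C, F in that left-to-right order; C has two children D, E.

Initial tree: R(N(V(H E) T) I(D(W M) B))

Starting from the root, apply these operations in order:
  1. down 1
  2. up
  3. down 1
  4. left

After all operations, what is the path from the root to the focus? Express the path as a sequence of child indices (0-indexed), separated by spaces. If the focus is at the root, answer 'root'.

Step 1 (down 1): focus=I path=1 depth=1 children=['D', 'B'] left=['N'] right=[] parent=R
Step 2 (up): focus=R path=root depth=0 children=['N', 'I'] (at root)
Step 3 (down 1): focus=I path=1 depth=1 children=['D', 'B'] left=['N'] right=[] parent=R
Step 4 (left): focus=N path=0 depth=1 children=['V', 'T'] left=[] right=['I'] parent=R

Answer: 0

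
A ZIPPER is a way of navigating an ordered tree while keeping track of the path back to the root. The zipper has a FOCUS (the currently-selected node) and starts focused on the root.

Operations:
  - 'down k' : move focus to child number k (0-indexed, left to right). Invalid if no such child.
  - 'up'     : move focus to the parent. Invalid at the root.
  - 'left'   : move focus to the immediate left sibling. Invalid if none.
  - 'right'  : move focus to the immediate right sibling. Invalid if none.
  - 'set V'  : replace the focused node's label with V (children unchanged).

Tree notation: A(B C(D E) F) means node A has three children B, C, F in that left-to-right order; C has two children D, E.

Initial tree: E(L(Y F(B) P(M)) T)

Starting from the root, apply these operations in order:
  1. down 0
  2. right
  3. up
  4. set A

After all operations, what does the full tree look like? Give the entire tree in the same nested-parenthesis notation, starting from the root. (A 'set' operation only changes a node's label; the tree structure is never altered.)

Answer: A(L(Y F(B) P(M)) T)

Derivation:
Step 1 (down 0): focus=L path=0 depth=1 children=['Y', 'F', 'P'] left=[] right=['T'] parent=E
Step 2 (right): focus=T path=1 depth=1 children=[] left=['L'] right=[] parent=E
Step 3 (up): focus=E path=root depth=0 children=['L', 'T'] (at root)
Step 4 (set A): focus=A path=root depth=0 children=['L', 'T'] (at root)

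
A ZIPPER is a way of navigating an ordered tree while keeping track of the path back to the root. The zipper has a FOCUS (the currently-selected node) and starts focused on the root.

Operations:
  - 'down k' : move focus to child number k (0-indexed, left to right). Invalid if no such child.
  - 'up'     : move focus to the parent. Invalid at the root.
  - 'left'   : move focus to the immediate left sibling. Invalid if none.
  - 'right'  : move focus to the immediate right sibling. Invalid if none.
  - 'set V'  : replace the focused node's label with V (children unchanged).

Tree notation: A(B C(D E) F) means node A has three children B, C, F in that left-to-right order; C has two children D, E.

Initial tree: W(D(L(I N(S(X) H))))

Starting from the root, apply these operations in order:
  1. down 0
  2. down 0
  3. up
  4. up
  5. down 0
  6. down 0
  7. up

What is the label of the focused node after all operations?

Step 1 (down 0): focus=D path=0 depth=1 children=['L'] left=[] right=[] parent=W
Step 2 (down 0): focus=L path=0/0 depth=2 children=['I', 'N'] left=[] right=[] parent=D
Step 3 (up): focus=D path=0 depth=1 children=['L'] left=[] right=[] parent=W
Step 4 (up): focus=W path=root depth=0 children=['D'] (at root)
Step 5 (down 0): focus=D path=0 depth=1 children=['L'] left=[] right=[] parent=W
Step 6 (down 0): focus=L path=0/0 depth=2 children=['I', 'N'] left=[] right=[] parent=D
Step 7 (up): focus=D path=0 depth=1 children=['L'] left=[] right=[] parent=W

Answer: D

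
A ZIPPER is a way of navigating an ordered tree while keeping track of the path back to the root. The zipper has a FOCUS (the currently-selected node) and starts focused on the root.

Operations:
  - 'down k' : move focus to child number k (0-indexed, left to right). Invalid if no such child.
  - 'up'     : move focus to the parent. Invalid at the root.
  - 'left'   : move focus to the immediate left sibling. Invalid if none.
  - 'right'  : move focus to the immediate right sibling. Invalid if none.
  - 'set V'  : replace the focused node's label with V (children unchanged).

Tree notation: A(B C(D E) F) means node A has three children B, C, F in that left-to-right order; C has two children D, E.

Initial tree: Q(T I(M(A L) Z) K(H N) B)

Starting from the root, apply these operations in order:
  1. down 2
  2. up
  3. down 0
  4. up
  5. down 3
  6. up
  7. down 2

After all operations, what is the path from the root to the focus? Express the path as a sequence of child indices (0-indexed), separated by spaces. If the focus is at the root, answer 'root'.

Answer: 2

Derivation:
Step 1 (down 2): focus=K path=2 depth=1 children=['H', 'N'] left=['T', 'I'] right=['B'] parent=Q
Step 2 (up): focus=Q path=root depth=0 children=['T', 'I', 'K', 'B'] (at root)
Step 3 (down 0): focus=T path=0 depth=1 children=[] left=[] right=['I', 'K', 'B'] parent=Q
Step 4 (up): focus=Q path=root depth=0 children=['T', 'I', 'K', 'B'] (at root)
Step 5 (down 3): focus=B path=3 depth=1 children=[] left=['T', 'I', 'K'] right=[] parent=Q
Step 6 (up): focus=Q path=root depth=0 children=['T', 'I', 'K', 'B'] (at root)
Step 7 (down 2): focus=K path=2 depth=1 children=['H', 'N'] left=['T', 'I'] right=['B'] parent=Q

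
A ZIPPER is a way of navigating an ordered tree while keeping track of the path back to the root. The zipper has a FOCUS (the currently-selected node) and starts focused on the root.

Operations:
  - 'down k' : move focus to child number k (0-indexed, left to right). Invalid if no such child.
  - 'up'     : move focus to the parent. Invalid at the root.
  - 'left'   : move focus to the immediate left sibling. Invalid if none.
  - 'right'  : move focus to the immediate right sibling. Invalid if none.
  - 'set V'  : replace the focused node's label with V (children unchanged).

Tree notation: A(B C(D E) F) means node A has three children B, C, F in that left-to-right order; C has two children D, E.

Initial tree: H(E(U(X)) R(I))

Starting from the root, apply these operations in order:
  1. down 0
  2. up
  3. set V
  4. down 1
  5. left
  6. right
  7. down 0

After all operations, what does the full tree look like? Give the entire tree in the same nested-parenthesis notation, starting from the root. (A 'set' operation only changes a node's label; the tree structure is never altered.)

Step 1 (down 0): focus=E path=0 depth=1 children=['U'] left=[] right=['R'] parent=H
Step 2 (up): focus=H path=root depth=0 children=['E', 'R'] (at root)
Step 3 (set V): focus=V path=root depth=0 children=['E', 'R'] (at root)
Step 4 (down 1): focus=R path=1 depth=1 children=['I'] left=['E'] right=[] parent=V
Step 5 (left): focus=E path=0 depth=1 children=['U'] left=[] right=['R'] parent=V
Step 6 (right): focus=R path=1 depth=1 children=['I'] left=['E'] right=[] parent=V
Step 7 (down 0): focus=I path=1/0 depth=2 children=[] left=[] right=[] parent=R

Answer: V(E(U(X)) R(I))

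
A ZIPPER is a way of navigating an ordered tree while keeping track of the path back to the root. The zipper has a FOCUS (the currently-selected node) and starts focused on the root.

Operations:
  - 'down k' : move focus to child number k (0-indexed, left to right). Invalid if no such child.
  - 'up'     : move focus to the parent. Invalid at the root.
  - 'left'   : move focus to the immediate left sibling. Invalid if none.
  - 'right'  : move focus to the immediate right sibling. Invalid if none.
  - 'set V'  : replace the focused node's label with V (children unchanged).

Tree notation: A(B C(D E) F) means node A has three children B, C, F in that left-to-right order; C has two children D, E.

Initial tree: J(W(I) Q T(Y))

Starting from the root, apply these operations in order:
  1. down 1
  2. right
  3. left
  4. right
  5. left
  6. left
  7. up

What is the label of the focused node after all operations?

Step 1 (down 1): focus=Q path=1 depth=1 children=[] left=['W'] right=['T'] parent=J
Step 2 (right): focus=T path=2 depth=1 children=['Y'] left=['W', 'Q'] right=[] parent=J
Step 3 (left): focus=Q path=1 depth=1 children=[] left=['W'] right=['T'] parent=J
Step 4 (right): focus=T path=2 depth=1 children=['Y'] left=['W', 'Q'] right=[] parent=J
Step 5 (left): focus=Q path=1 depth=1 children=[] left=['W'] right=['T'] parent=J
Step 6 (left): focus=W path=0 depth=1 children=['I'] left=[] right=['Q', 'T'] parent=J
Step 7 (up): focus=J path=root depth=0 children=['W', 'Q', 'T'] (at root)

Answer: J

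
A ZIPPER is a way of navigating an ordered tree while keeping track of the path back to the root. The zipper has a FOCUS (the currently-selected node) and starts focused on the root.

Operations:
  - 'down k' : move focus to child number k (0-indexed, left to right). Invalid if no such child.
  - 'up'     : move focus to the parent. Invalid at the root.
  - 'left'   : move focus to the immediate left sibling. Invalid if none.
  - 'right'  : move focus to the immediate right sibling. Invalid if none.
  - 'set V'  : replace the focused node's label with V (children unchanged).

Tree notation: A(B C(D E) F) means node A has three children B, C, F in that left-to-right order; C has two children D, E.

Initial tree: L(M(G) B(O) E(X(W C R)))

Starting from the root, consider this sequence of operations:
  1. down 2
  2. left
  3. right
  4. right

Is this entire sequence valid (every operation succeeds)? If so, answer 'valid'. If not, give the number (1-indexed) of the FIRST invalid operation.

Answer: 4

Derivation:
Step 1 (down 2): focus=E path=2 depth=1 children=['X'] left=['M', 'B'] right=[] parent=L
Step 2 (left): focus=B path=1 depth=1 children=['O'] left=['M'] right=['E'] parent=L
Step 3 (right): focus=E path=2 depth=1 children=['X'] left=['M', 'B'] right=[] parent=L
Step 4 (right): INVALID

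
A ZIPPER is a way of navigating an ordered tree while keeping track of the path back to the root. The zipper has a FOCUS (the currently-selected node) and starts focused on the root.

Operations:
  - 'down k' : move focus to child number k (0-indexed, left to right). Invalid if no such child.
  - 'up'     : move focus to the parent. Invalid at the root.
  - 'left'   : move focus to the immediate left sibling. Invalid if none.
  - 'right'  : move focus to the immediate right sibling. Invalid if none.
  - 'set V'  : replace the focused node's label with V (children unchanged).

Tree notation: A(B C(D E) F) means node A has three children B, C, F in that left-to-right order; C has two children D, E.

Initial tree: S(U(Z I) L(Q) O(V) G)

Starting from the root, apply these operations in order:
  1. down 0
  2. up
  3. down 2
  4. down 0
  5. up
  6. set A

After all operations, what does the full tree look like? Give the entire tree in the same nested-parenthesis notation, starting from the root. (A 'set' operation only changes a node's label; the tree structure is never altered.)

Step 1 (down 0): focus=U path=0 depth=1 children=['Z', 'I'] left=[] right=['L', 'O', 'G'] parent=S
Step 2 (up): focus=S path=root depth=0 children=['U', 'L', 'O', 'G'] (at root)
Step 3 (down 2): focus=O path=2 depth=1 children=['V'] left=['U', 'L'] right=['G'] parent=S
Step 4 (down 0): focus=V path=2/0 depth=2 children=[] left=[] right=[] parent=O
Step 5 (up): focus=O path=2 depth=1 children=['V'] left=['U', 'L'] right=['G'] parent=S
Step 6 (set A): focus=A path=2 depth=1 children=['V'] left=['U', 'L'] right=['G'] parent=S

Answer: S(U(Z I) L(Q) A(V) G)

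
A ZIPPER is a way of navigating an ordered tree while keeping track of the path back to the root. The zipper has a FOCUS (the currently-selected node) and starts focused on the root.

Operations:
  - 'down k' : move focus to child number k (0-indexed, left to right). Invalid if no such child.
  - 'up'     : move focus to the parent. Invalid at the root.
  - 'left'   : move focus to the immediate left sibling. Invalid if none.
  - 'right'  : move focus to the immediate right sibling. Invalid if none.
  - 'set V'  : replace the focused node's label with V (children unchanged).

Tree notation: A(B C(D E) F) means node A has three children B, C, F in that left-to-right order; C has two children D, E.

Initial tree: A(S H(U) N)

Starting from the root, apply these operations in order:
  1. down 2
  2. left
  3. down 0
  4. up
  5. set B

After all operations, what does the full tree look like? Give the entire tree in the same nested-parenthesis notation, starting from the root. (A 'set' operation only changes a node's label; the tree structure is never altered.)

Step 1 (down 2): focus=N path=2 depth=1 children=[] left=['S', 'H'] right=[] parent=A
Step 2 (left): focus=H path=1 depth=1 children=['U'] left=['S'] right=['N'] parent=A
Step 3 (down 0): focus=U path=1/0 depth=2 children=[] left=[] right=[] parent=H
Step 4 (up): focus=H path=1 depth=1 children=['U'] left=['S'] right=['N'] parent=A
Step 5 (set B): focus=B path=1 depth=1 children=['U'] left=['S'] right=['N'] parent=A

Answer: A(S B(U) N)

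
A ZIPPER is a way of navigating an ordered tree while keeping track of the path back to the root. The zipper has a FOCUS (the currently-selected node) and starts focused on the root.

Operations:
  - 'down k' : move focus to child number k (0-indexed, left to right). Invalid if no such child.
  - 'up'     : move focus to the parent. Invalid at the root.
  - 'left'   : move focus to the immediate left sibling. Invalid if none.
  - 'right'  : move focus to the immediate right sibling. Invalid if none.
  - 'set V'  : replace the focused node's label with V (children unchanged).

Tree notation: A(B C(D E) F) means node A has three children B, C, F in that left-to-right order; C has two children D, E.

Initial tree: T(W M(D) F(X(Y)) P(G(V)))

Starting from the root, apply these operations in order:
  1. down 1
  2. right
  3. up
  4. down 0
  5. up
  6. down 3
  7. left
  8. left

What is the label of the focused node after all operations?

Step 1 (down 1): focus=M path=1 depth=1 children=['D'] left=['W'] right=['F', 'P'] parent=T
Step 2 (right): focus=F path=2 depth=1 children=['X'] left=['W', 'M'] right=['P'] parent=T
Step 3 (up): focus=T path=root depth=0 children=['W', 'M', 'F', 'P'] (at root)
Step 4 (down 0): focus=W path=0 depth=1 children=[] left=[] right=['M', 'F', 'P'] parent=T
Step 5 (up): focus=T path=root depth=0 children=['W', 'M', 'F', 'P'] (at root)
Step 6 (down 3): focus=P path=3 depth=1 children=['G'] left=['W', 'M', 'F'] right=[] parent=T
Step 7 (left): focus=F path=2 depth=1 children=['X'] left=['W', 'M'] right=['P'] parent=T
Step 8 (left): focus=M path=1 depth=1 children=['D'] left=['W'] right=['F', 'P'] parent=T

Answer: M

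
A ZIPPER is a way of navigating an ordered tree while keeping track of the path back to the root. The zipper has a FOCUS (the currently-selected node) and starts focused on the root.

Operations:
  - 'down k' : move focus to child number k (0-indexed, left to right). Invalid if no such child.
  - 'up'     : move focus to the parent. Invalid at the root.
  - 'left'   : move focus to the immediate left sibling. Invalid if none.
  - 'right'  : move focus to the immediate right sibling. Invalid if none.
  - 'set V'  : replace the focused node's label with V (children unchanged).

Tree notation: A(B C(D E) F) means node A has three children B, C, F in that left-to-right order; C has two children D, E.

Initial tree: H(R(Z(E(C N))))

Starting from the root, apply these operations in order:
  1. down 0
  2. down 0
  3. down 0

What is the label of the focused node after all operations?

Step 1 (down 0): focus=R path=0 depth=1 children=['Z'] left=[] right=[] parent=H
Step 2 (down 0): focus=Z path=0/0 depth=2 children=['E'] left=[] right=[] parent=R
Step 3 (down 0): focus=E path=0/0/0 depth=3 children=['C', 'N'] left=[] right=[] parent=Z

Answer: E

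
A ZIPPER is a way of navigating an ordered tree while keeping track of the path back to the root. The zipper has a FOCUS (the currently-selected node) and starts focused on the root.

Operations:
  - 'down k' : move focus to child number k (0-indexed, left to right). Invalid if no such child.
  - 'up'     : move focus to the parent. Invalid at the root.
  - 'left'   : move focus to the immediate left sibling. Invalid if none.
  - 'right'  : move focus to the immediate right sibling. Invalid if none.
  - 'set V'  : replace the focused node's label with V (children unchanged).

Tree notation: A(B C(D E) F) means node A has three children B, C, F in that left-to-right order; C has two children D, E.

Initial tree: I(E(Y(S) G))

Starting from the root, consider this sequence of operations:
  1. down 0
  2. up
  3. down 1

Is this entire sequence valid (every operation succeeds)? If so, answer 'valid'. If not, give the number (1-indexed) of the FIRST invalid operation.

Answer: 3

Derivation:
Step 1 (down 0): focus=E path=0 depth=1 children=['Y', 'G'] left=[] right=[] parent=I
Step 2 (up): focus=I path=root depth=0 children=['E'] (at root)
Step 3 (down 1): INVALID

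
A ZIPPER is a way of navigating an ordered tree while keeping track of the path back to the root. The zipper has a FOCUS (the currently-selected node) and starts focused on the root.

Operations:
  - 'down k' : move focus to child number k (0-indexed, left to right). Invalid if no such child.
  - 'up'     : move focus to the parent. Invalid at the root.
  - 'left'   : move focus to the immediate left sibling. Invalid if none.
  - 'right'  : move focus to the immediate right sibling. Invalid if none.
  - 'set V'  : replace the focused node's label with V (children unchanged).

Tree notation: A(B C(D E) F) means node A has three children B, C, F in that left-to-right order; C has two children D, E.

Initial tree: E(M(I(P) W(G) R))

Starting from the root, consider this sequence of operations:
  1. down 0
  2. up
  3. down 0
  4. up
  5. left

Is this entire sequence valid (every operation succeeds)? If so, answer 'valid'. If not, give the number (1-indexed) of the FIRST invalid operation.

Step 1 (down 0): focus=M path=0 depth=1 children=['I', 'W', 'R'] left=[] right=[] parent=E
Step 2 (up): focus=E path=root depth=0 children=['M'] (at root)
Step 3 (down 0): focus=M path=0 depth=1 children=['I', 'W', 'R'] left=[] right=[] parent=E
Step 4 (up): focus=E path=root depth=0 children=['M'] (at root)
Step 5 (left): INVALID

Answer: 5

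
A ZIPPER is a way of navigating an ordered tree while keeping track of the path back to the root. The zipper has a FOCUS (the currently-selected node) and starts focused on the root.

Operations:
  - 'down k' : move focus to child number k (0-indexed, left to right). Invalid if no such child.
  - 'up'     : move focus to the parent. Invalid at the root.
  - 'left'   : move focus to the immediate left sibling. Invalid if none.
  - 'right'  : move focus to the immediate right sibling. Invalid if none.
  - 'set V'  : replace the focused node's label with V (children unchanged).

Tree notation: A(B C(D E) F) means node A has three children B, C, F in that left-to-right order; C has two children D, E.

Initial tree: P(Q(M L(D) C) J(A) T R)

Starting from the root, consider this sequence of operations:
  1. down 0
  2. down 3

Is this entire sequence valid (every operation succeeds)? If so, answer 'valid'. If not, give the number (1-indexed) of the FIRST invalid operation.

Step 1 (down 0): focus=Q path=0 depth=1 children=['M', 'L', 'C'] left=[] right=['J', 'T', 'R'] parent=P
Step 2 (down 3): INVALID

Answer: 2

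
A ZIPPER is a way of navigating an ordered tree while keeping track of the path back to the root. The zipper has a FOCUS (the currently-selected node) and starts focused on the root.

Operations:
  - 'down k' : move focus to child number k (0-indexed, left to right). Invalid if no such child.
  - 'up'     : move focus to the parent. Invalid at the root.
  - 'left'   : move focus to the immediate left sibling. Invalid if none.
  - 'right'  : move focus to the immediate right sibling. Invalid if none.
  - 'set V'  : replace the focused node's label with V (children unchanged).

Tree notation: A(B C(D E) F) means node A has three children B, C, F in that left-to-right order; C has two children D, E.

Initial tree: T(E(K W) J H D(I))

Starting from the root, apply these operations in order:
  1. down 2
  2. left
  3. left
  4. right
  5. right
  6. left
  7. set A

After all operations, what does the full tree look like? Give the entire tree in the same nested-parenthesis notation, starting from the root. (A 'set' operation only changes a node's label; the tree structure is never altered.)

Step 1 (down 2): focus=H path=2 depth=1 children=[] left=['E', 'J'] right=['D'] parent=T
Step 2 (left): focus=J path=1 depth=1 children=[] left=['E'] right=['H', 'D'] parent=T
Step 3 (left): focus=E path=0 depth=1 children=['K', 'W'] left=[] right=['J', 'H', 'D'] parent=T
Step 4 (right): focus=J path=1 depth=1 children=[] left=['E'] right=['H', 'D'] parent=T
Step 5 (right): focus=H path=2 depth=1 children=[] left=['E', 'J'] right=['D'] parent=T
Step 6 (left): focus=J path=1 depth=1 children=[] left=['E'] right=['H', 'D'] parent=T
Step 7 (set A): focus=A path=1 depth=1 children=[] left=['E'] right=['H', 'D'] parent=T

Answer: T(E(K W) A H D(I))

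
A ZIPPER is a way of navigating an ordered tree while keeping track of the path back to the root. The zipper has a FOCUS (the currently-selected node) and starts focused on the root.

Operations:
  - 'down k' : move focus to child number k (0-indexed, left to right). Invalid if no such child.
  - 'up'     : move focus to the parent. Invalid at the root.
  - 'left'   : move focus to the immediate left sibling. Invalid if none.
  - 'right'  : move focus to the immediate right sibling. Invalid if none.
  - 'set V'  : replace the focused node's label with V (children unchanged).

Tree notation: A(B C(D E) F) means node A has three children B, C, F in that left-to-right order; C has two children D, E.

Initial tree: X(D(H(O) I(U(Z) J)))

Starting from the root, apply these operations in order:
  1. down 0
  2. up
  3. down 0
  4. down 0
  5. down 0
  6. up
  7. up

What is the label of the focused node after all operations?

Step 1 (down 0): focus=D path=0 depth=1 children=['H', 'I'] left=[] right=[] parent=X
Step 2 (up): focus=X path=root depth=0 children=['D'] (at root)
Step 3 (down 0): focus=D path=0 depth=1 children=['H', 'I'] left=[] right=[] parent=X
Step 4 (down 0): focus=H path=0/0 depth=2 children=['O'] left=[] right=['I'] parent=D
Step 5 (down 0): focus=O path=0/0/0 depth=3 children=[] left=[] right=[] parent=H
Step 6 (up): focus=H path=0/0 depth=2 children=['O'] left=[] right=['I'] parent=D
Step 7 (up): focus=D path=0 depth=1 children=['H', 'I'] left=[] right=[] parent=X

Answer: D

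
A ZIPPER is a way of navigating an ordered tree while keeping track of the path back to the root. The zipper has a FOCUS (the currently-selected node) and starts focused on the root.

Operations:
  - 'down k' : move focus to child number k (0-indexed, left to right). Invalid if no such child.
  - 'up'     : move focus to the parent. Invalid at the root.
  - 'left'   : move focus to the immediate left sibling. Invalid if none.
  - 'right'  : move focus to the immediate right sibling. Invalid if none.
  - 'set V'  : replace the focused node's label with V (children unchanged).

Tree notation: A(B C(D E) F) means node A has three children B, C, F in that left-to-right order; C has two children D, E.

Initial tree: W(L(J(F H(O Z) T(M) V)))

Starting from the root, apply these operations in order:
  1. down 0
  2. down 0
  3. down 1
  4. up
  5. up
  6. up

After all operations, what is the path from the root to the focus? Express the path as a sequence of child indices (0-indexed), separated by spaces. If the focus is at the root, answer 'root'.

Answer: root

Derivation:
Step 1 (down 0): focus=L path=0 depth=1 children=['J'] left=[] right=[] parent=W
Step 2 (down 0): focus=J path=0/0 depth=2 children=['F', 'H', 'T', 'V'] left=[] right=[] parent=L
Step 3 (down 1): focus=H path=0/0/1 depth=3 children=['O', 'Z'] left=['F'] right=['T', 'V'] parent=J
Step 4 (up): focus=J path=0/0 depth=2 children=['F', 'H', 'T', 'V'] left=[] right=[] parent=L
Step 5 (up): focus=L path=0 depth=1 children=['J'] left=[] right=[] parent=W
Step 6 (up): focus=W path=root depth=0 children=['L'] (at root)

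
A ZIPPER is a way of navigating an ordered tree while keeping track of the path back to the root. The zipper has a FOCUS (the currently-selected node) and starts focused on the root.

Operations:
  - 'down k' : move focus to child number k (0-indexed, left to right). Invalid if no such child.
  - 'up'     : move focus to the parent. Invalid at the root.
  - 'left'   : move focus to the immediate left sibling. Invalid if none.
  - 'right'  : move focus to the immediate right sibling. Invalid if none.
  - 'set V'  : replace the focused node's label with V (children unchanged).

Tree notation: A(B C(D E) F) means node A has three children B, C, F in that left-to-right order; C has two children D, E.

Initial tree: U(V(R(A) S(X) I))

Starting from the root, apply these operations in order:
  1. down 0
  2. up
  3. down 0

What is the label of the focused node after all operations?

Step 1 (down 0): focus=V path=0 depth=1 children=['R', 'S', 'I'] left=[] right=[] parent=U
Step 2 (up): focus=U path=root depth=0 children=['V'] (at root)
Step 3 (down 0): focus=V path=0 depth=1 children=['R', 'S', 'I'] left=[] right=[] parent=U

Answer: V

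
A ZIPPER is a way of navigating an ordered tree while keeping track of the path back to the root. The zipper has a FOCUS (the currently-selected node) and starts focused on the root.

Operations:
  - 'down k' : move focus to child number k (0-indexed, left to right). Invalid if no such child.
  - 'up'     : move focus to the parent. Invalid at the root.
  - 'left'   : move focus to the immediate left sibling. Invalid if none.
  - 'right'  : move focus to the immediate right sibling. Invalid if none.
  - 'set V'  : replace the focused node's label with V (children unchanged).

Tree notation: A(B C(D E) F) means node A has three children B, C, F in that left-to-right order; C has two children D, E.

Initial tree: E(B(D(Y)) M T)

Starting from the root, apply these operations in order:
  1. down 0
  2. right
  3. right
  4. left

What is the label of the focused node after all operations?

Step 1 (down 0): focus=B path=0 depth=1 children=['D'] left=[] right=['M', 'T'] parent=E
Step 2 (right): focus=M path=1 depth=1 children=[] left=['B'] right=['T'] parent=E
Step 3 (right): focus=T path=2 depth=1 children=[] left=['B', 'M'] right=[] parent=E
Step 4 (left): focus=M path=1 depth=1 children=[] left=['B'] right=['T'] parent=E

Answer: M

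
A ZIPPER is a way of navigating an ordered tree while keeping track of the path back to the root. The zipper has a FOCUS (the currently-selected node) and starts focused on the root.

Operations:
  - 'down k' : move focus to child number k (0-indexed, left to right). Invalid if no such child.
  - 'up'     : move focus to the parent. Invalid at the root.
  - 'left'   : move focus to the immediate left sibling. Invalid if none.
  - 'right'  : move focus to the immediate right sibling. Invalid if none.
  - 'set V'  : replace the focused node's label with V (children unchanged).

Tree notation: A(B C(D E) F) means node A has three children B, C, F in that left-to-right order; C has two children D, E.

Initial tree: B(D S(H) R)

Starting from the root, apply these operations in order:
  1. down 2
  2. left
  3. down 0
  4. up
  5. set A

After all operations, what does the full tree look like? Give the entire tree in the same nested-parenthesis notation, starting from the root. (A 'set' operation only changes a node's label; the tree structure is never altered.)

Step 1 (down 2): focus=R path=2 depth=1 children=[] left=['D', 'S'] right=[] parent=B
Step 2 (left): focus=S path=1 depth=1 children=['H'] left=['D'] right=['R'] parent=B
Step 3 (down 0): focus=H path=1/0 depth=2 children=[] left=[] right=[] parent=S
Step 4 (up): focus=S path=1 depth=1 children=['H'] left=['D'] right=['R'] parent=B
Step 5 (set A): focus=A path=1 depth=1 children=['H'] left=['D'] right=['R'] parent=B

Answer: B(D A(H) R)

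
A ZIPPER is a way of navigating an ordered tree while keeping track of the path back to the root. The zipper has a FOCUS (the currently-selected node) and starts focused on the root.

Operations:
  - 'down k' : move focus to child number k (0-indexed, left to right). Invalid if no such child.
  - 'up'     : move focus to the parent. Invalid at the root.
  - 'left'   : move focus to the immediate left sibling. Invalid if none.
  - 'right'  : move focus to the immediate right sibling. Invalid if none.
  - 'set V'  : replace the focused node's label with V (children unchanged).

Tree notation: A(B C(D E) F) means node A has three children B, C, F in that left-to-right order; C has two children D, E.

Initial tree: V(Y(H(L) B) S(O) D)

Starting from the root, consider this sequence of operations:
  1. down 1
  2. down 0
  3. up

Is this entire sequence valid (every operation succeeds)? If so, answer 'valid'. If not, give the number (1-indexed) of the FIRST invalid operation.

Answer: valid

Derivation:
Step 1 (down 1): focus=S path=1 depth=1 children=['O'] left=['Y'] right=['D'] parent=V
Step 2 (down 0): focus=O path=1/0 depth=2 children=[] left=[] right=[] parent=S
Step 3 (up): focus=S path=1 depth=1 children=['O'] left=['Y'] right=['D'] parent=V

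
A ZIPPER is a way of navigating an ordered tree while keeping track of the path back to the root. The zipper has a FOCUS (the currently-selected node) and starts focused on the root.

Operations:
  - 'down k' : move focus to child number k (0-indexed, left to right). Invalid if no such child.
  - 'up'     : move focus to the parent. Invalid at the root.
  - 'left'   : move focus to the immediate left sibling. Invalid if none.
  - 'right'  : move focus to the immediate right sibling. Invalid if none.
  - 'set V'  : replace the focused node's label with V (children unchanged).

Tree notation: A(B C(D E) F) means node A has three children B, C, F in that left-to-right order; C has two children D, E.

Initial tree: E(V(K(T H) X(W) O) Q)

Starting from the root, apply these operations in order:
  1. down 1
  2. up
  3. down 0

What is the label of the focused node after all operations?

Answer: V

Derivation:
Step 1 (down 1): focus=Q path=1 depth=1 children=[] left=['V'] right=[] parent=E
Step 2 (up): focus=E path=root depth=0 children=['V', 'Q'] (at root)
Step 3 (down 0): focus=V path=0 depth=1 children=['K', 'X', 'O'] left=[] right=['Q'] parent=E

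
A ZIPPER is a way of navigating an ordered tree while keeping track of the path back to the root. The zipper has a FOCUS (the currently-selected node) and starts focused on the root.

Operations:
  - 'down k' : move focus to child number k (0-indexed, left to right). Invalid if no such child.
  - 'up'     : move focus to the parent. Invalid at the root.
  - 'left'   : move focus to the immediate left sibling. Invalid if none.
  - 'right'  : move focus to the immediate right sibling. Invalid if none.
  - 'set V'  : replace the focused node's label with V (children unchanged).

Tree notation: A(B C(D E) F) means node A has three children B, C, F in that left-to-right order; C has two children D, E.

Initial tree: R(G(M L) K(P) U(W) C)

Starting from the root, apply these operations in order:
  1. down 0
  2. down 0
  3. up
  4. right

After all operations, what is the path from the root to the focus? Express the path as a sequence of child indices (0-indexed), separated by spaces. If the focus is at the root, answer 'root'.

Answer: 1

Derivation:
Step 1 (down 0): focus=G path=0 depth=1 children=['M', 'L'] left=[] right=['K', 'U', 'C'] parent=R
Step 2 (down 0): focus=M path=0/0 depth=2 children=[] left=[] right=['L'] parent=G
Step 3 (up): focus=G path=0 depth=1 children=['M', 'L'] left=[] right=['K', 'U', 'C'] parent=R
Step 4 (right): focus=K path=1 depth=1 children=['P'] left=['G'] right=['U', 'C'] parent=R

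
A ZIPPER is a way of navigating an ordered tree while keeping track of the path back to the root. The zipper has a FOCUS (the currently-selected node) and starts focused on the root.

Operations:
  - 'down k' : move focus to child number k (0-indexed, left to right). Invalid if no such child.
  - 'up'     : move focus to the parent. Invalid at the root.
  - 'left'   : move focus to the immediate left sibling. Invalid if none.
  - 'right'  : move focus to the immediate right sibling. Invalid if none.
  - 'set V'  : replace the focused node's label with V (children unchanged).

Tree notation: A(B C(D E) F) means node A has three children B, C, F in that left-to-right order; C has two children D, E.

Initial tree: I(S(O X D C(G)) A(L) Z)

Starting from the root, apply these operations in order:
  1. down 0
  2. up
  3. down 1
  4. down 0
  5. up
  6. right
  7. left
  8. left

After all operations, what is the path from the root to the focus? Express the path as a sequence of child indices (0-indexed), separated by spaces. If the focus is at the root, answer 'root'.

Step 1 (down 0): focus=S path=0 depth=1 children=['O', 'X', 'D', 'C'] left=[] right=['A', 'Z'] parent=I
Step 2 (up): focus=I path=root depth=0 children=['S', 'A', 'Z'] (at root)
Step 3 (down 1): focus=A path=1 depth=1 children=['L'] left=['S'] right=['Z'] parent=I
Step 4 (down 0): focus=L path=1/0 depth=2 children=[] left=[] right=[] parent=A
Step 5 (up): focus=A path=1 depth=1 children=['L'] left=['S'] right=['Z'] parent=I
Step 6 (right): focus=Z path=2 depth=1 children=[] left=['S', 'A'] right=[] parent=I
Step 7 (left): focus=A path=1 depth=1 children=['L'] left=['S'] right=['Z'] parent=I
Step 8 (left): focus=S path=0 depth=1 children=['O', 'X', 'D', 'C'] left=[] right=['A', 'Z'] parent=I

Answer: 0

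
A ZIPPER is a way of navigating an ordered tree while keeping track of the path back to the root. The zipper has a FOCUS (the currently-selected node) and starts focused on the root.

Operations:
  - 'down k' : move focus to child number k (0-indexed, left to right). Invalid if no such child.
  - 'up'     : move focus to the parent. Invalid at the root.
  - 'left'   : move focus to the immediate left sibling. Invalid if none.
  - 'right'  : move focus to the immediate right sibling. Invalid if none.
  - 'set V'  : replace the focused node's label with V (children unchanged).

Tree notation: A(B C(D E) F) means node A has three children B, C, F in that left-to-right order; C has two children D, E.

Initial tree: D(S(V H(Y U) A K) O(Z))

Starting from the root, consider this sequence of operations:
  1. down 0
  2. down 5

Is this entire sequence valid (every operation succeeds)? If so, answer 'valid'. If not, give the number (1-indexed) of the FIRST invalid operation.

Answer: 2

Derivation:
Step 1 (down 0): focus=S path=0 depth=1 children=['V', 'H', 'A', 'K'] left=[] right=['O'] parent=D
Step 2 (down 5): INVALID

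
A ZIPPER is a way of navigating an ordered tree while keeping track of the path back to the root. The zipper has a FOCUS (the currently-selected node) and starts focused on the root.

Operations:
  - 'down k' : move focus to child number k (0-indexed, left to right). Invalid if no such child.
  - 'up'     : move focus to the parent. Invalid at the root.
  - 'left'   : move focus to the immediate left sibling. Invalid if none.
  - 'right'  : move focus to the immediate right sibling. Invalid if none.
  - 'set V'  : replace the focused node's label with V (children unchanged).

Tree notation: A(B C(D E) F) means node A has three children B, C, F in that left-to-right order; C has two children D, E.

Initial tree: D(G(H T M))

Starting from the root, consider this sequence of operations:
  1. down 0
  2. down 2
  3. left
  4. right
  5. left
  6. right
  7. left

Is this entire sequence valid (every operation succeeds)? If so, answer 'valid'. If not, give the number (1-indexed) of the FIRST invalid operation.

Answer: valid

Derivation:
Step 1 (down 0): focus=G path=0 depth=1 children=['H', 'T', 'M'] left=[] right=[] parent=D
Step 2 (down 2): focus=M path=0/2 depth=2 children=[] left=['H', 'T'] right=[] parent=G
Step 3 (left): focus=T path=0/1 depth=2 children=[] left=['H'] right=['M'] parent=G
Step 4 (right): focus=M path=0/2 depth=2 children=[] left=['H', 'T'] right=[] parent=G
Step 5 (left): focus=T path=0/1 depth=2 children=[] left=['H'] right=['M'] parent=G
Step 6 (right): focus=M path=0/2 depth=2 children=[] left=['H', 'T'] right=[] parent=G
Step 7 (left): focus=T path=0/1 depth=2 children=[] left=['H'] right=['M'] parent=G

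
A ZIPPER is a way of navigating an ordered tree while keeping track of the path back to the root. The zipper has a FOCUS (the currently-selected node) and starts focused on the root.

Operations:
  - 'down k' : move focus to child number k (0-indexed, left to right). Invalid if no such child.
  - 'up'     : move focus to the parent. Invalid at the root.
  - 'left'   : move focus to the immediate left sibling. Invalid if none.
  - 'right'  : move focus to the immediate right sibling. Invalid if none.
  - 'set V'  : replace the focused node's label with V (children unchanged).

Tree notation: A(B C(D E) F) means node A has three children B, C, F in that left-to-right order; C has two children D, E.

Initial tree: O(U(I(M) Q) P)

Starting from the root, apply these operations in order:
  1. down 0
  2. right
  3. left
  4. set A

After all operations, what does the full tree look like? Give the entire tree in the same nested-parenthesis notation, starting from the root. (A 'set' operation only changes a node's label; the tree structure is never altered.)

Step 1 (down 0): focus=U path=0 depth=1 children=['I', 'Q'] left=[] right=['P'] parent=O
Step 2 (right): focus=P path=1 depth=1 children=[] left=['U'] right=[] parent=O
Step 3 (left): focus=U path=0 depth=1 children=['I', 'Q'] left=[] right=['P'] parent=O
Step 4 (set A): focus=A path=0 depth=1 children=['I', 'Q'] left=[] right=['P'] parent=O

Answer: O(A(I(M) Q) P)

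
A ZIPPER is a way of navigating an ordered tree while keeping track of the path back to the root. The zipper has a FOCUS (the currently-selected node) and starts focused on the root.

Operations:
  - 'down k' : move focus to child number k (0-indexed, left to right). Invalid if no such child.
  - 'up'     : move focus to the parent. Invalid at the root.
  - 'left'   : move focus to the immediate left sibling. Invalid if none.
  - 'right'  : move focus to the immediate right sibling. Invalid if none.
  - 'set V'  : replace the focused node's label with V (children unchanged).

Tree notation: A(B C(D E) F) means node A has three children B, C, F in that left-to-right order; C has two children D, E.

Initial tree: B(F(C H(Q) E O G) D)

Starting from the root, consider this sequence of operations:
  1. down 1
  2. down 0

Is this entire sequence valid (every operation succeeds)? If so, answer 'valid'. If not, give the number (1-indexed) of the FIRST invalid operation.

Step 1 (down 1): focus=D path=1 depth=1 children=[] left=['F'] right=[] parent=B
Step 2 (down 0): INVALID

Answer: 2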